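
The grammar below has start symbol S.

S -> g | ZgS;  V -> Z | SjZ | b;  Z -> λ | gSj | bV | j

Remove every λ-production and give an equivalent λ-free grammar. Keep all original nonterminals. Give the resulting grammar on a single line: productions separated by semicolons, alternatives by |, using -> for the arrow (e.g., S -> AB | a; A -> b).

S -> g | gS | ZgS; V -> Z | b | Sj | SjZ; Z -> b | j | bV | gSj

Nullable set: {V, Z}.
S -> ZgS: Z nullable, giving ZgS | gS.
V -> SjZ: Z nullable, giving Sj | SjZ.
V -> Z: Z nullable, giving Z.
Drop Z -> λ.
Z -> bV: V nullable, giving b | bV.
Unchanged (no nullable symbols): S -> g; V -> b; Z -> gSj; Z -> j.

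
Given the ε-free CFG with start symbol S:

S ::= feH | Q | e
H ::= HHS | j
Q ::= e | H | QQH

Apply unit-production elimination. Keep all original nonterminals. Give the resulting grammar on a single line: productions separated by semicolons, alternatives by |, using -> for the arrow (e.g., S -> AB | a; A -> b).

S -> e | j | HHS | QQH | feH; H -> j | HHS; Q -> e | j | HHS | QQH

Unit productions: Q->H, S->Q.
Unit pairs (A ⇒* B via units): (Q,H), (S,H), (S,Q).
S: inherits non-unit rules of {H, Q, S} → HHS | QQH | e | feH | j.
H: inherits non-unit rules of {H} → HHS | j.
Q: inherits non-unit rules of {H, Q} → HHS | QQH | e | j.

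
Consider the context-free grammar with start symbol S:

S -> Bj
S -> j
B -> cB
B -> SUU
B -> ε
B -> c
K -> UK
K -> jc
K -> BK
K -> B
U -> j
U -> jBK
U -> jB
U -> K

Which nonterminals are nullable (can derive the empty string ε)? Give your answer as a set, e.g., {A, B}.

{B, K, U}

Directly nullable (have an ε-rule): {B}.
K is nullable via K -> B (every symbol on the right is already known nullable).
U is nullable via U -> K (every symbol on the right is already known nullable).
Not nullable: S — each has a terminal in every rule's right-hand side or depends on a non-nullable symbol.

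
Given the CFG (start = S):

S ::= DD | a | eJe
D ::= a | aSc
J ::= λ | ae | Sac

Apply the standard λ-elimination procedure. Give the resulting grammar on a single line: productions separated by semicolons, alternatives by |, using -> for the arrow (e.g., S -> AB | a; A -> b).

Nullable set: {J}.
S -> eJe: J nullable, giving eJe | ee.
Drop J -> λ.
Unchanged (no nullable symbols): S -> DD; S -> a; D -> a; D -> aSc; J -> Sac; J -> ae.

S -> a | DD | ee | eJe; D -> a | aSc; J -> ae | Sac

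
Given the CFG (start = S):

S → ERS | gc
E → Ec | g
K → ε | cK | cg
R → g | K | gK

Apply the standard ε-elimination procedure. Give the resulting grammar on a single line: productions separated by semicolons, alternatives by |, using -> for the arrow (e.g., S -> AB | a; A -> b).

Nullable set: {K, R}.
S -> ERS: R nullable, giving ERS | ES.
Drop K -> ε.
K -> cK: K nullable, giving c | cK.
R -> K: K nullable, giving K.
R -> gK: K nullable, giving g | gK.
Unchanged (no nullable symbols): S -> gc; E -> Ec; E -> g; K -> cg; R -> g.

S -> ES | gc | ERS; E -> g | Ec; K -> c | cK | cg; R -> K | g | gK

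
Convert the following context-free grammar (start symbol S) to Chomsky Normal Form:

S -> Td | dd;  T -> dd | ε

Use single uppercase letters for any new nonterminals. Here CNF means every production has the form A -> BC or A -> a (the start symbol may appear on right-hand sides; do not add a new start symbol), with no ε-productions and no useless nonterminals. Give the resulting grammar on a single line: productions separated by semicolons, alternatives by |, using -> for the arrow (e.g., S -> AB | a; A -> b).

Nullable: {T}; after ε-elimination: S -> d | Td | dd; T -> dd.
No unit productions to eliminate.
TERM: introduce A -> d and substitute in every rule of length ≥2.

S -> d | AA | TA; A -> d; T -> AA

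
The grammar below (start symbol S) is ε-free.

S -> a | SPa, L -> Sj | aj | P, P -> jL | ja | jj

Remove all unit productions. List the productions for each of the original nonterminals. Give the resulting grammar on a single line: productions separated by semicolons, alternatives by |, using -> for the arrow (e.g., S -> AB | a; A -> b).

S -> a | SPa; L -> Sj | aj | jL | ja | jj; P -> jL | ja | jj

Unit productions: L->P.
Unit pairs (A ⇒* B via units): (L,P).
S: inherits non-unit rules of {S} → SPa | a.
L: inherits non-unit rules of {L, P} → Sj | aj | jL | ja | jj.
P: inherits non-unit rules of {P} → jL | ja | jj.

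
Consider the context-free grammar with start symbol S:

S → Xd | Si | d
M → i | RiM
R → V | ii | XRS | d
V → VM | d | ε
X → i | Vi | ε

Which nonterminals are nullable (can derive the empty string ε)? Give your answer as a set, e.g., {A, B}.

Directly nullable (have an ε-rule): {V, X}.
R is nullable via R -> V (every symbol on the right is already known nullable).
Not nullable: M, S — each has a terminal in every rule's right-hand side or depends on a non-nullable symbol.

{R, V, X}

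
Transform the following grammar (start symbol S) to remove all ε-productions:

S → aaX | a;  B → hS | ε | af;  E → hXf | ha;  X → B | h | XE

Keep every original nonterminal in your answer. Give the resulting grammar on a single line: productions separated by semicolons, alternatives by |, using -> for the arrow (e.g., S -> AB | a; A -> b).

Nullable set: {B, X}.
S -> aaX: X nullable, giving aa | aaX.
Drop B -> ε.
E -> hXf: X nullable, giving hXf | hf.
X -> B: B nullable, giving B.
X -> XE: X nullable, giving E | XE.
Unchanged (no nullable symbols): S -> a; B -> af; B -> hS; E -> ha; X -> h.

S -> a | aa | aaX; B -> af | hS; E -> ha | hf | hXf; X -> B | E | h | XE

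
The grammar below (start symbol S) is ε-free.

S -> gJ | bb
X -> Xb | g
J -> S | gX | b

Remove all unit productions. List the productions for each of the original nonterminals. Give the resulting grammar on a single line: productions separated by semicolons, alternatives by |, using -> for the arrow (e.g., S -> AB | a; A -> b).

Unit productions: J->S.
Unit pairs (A ⇒* B via units): (J,S).
S: inherits non-unit rules of {S} → bb | gJ.
J: inherits non-unit rules of {J, S} → b | bb | gJ | gX.
X: inherits non-unit rules of {X} → Xb | g.

S -> bb | gJ; J -> b | bb | gJ | gX; X -> g | Xb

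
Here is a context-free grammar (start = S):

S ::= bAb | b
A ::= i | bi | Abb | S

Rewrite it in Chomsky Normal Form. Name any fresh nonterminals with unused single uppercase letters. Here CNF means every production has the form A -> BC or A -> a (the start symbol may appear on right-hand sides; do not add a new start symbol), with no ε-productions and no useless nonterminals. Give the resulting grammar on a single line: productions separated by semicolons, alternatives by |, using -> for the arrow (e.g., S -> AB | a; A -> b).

No ε-productions.
After unit-elimination: S -> b | bAb; A -> b | i | bi | Abb | bAb.
TERM: introduce B -> b, C -> i and substitute in every rule of length ≥2.
BIN: A -> ABB becomes A -> AD, D -> BB; A -> BAB becomes A -> BE, E -> AB; S -> BAB becomes S -> BF, F -> AB.

S -> b | BF; A -> b | i | AD | BC | BE; B -> b; C -> i; D -> BB; E -> AB; F -> AB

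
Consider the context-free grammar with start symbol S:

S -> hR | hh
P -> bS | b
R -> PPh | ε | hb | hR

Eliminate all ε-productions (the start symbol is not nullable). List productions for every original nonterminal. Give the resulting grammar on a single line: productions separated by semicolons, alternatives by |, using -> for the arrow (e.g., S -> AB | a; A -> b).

S -> h | hR | hh; P -> b | bS; R -> h | hR | hb | PPh

Nullable set: {R}.
S -> hR: R nullable, giving h | hR.
Drop R -> ε.
R -> hR: R nullable, giving h | hR.
Unchanged (no nullable symbols): S -> hh; P -> b; P -> bS; R -> PPh; R -> hb.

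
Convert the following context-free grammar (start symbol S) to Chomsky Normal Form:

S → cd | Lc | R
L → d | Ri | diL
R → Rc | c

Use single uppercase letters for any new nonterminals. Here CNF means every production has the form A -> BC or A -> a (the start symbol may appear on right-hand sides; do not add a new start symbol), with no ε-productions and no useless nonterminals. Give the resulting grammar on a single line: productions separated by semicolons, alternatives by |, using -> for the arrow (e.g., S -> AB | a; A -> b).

S -> c | CB | LC | RC; A -> i; B -> d; C -> c; D -> AL; L -> d | BD | RA; R -> c | RC

No ε-productions.
After unit-elimination: S -> c | Lc | Rc | cd; L -> d | Ri | diL; R -> c | Rc.
TERM: introduce C -> c, B -> d, A -> i and substitute in every rule of length ≥2.
BIN: L -> BAL becomes L -> BD, D -> AL.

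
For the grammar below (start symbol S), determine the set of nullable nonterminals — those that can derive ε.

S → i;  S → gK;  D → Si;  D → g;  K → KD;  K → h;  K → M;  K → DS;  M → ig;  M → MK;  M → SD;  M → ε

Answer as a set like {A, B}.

{K, M}

Directly nullable (have an ε-rule): {M}.
K is nullable via K -> M (every symbol on the right is already known nullable).
Not nullable: D, S — each has a terminal in every rule's right-hand side or depends on a non-nullable symbol.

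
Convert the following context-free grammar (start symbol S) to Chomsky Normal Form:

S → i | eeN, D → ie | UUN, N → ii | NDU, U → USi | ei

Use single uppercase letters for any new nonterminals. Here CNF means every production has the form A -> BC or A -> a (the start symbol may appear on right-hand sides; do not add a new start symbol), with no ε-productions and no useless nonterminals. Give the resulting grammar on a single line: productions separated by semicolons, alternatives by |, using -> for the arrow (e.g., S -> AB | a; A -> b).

S -> i | BF; A -> i; B -> e; C -> UN; D -> AB | UC; E -> DU; F -> BN; G -> SA; N -> AA | NE; U -> BA | UG

No ε-productions.
No unit productions to eliminate.
TERM: introduce B -> e, A -> i and substitute in every rule of length ≥2.
BIN: D -> UUN becomes D -> UC, C -> UN; N -> NDU becomes N -> NE, E -> DU; S -> BBN becomes S -> BF, F -> BN; U -> USA becomes U -> UG, G -> SA.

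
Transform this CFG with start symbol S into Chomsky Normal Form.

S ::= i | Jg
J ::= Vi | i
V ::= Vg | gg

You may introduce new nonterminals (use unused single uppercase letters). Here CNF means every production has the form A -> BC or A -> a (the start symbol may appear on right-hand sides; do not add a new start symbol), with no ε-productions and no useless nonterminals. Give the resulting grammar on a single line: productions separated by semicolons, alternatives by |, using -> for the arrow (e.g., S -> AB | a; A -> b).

No ε-productions.
No unit productions to eliminate.
TERM: introduce B -> g, A -> i and substitute in every rule of length ≥2.

S -> i | JB; A -> i; B -> g; J -> i | VA; V -> BB | VB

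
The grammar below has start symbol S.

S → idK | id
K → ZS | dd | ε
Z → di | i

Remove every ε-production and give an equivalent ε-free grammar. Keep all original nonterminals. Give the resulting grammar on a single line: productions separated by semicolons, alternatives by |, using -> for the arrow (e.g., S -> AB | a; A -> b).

S -> id | idK; K -> ZS | dd; Z -> i | di

Nullable set: {K}.
S -> idK: K nullable, giving id | idK.
Drop K -> ε.
Unchanged (no nullable symbols): S -> id; K -> ZS; K -> dd; Z -> di; Z -> i.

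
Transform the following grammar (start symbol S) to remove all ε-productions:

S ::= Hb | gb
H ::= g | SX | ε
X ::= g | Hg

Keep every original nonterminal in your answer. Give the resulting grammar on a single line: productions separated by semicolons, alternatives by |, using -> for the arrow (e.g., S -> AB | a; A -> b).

S -> b | Hb | gb; H -> g | SX; X -> g | Hg

Nullable set: {H}.
S -> Hb: H nullable, giving Hb | b.
Drop H -> ε.
X -> Hg: H nullable, giving Hg | g.
Unchanged (no nullable symbols): S -> gb; H -> SX; H -> g; X -> g.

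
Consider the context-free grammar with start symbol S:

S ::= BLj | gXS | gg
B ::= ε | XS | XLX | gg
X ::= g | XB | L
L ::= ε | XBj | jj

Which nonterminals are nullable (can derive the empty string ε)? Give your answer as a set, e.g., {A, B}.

{B, L, X}

Directly nullable (have an ε-rule): {B, L}.
X is nullable via X -> L (every symbol on the right is already known nullable).
Not nullable: S — each has a terminal in every rule's right-hand side or depends on a non-nullable symbol.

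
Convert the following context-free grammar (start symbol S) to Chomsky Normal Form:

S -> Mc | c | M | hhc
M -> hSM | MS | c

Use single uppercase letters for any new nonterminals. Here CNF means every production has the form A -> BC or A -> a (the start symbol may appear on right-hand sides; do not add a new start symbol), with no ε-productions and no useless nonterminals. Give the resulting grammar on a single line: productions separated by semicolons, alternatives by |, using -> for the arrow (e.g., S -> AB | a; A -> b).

No ε-productions.
After unit-elimination: S -> c | MS | Mc | hSM | hhc; M -> c | MS | hSM.
TERM: introduce B -> c, A -> h and substitute in every rule of length ≥2.
BIN: M -> ASM becomes M -> AC, C -> SM; S -> AAB becomes S -> AD, D -> AB; S -> ASM becomes S -> AE, E -> SM.

S -> c | AD | AE | MB | MS; A -> h; B -> c; C -> SM; D -> AB; E -> SM; M -> c | AC | MS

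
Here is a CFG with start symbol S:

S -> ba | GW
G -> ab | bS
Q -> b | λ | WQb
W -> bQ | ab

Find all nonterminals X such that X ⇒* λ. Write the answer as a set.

{Q}

Directly nullable (have an ε-rule): {Q}.
Not nullable: G, S, W — each has a terminal in every rule's right-hand side or depends on a non-nullable symbol.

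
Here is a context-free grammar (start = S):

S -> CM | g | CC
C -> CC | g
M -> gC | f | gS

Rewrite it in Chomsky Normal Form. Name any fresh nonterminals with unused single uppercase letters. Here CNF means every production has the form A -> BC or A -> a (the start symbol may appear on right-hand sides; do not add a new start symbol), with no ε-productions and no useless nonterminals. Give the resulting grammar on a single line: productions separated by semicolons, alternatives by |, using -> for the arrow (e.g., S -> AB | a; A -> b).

S -> g | CC | CM; A -> g; C -> g | CC; M -> f | AC | AS

No ε-productions.
No unit productions to eliminate.
TERM: introduce A -> g and substitute in every rule of length ≥2.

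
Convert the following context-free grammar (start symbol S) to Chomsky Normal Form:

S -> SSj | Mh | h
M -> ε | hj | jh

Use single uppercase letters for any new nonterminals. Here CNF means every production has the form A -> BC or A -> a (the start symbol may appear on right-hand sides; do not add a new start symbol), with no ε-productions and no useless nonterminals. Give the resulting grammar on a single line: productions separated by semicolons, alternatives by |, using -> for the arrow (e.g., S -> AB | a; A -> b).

Nullable: {M}; after ε-elimination: S -> h | Mh | SSj; M -> hj | jh.
No unit productions to eliminate.
TERM: introduce A -> h, B -> j and substitute in every rule of length ≥2.
BIN: S -> SSB becomes S -> SC, C -> SB.

S -> h | MA | SC; A -> h; B -> j; C -> SB; M -> AB | BA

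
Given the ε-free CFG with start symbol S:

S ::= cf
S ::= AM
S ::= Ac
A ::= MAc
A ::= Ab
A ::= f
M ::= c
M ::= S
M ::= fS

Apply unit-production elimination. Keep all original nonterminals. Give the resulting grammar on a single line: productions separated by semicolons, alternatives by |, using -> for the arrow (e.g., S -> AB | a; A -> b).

S -> AM | Ac | cf; A -> f | Ab | MAc; M -> c | AM | Ac | cf | fS

Unit productions: M->S.
Unit pairs (A ⇒* B via units): (M,S).
S: inherits non-unit rules of {S} → AM | Ac | cf.
A: inherits non-unit rules of {A} → Ab | MAc | f.
M: inherits non-unit rules of {M, S} → AM | Ac | c | cf | fS.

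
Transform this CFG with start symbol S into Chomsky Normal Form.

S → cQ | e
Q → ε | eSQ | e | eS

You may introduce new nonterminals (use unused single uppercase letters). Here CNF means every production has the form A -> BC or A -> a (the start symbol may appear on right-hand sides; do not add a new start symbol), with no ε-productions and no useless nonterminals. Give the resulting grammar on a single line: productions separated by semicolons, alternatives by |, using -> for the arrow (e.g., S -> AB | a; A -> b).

S -> c | e | BQ; A -> e; B -> c; C -> SQ; Q -> e | AC | AS

Nullable: {Q}; after ε-elimination: S -> c | e | cQ; Q -> e | eS | eSQ.
No unit productions to eliminate.
TERM: introduce B -> c, A -> e and substitute in every rule of length ≥2.
BIN: Q -> ASQ becomes Q -> AC, C -> SQ.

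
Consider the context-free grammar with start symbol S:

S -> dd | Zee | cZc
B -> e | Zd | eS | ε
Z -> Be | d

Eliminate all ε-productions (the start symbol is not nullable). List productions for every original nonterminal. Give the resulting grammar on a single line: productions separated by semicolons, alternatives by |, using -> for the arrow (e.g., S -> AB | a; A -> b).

S -> dd | Zee | cZc; B -> e | Zd | eS; Z -> d | e | Be

Nullable set: {B}.
Drop B -> ε.
Z -> Be: B nullable, giving Be | e.
Unchanged (no nullable symbols): S -> Zee; S -> cZc; S -> dd; B -> Zd; B -> e; B -> eS; Z -> d.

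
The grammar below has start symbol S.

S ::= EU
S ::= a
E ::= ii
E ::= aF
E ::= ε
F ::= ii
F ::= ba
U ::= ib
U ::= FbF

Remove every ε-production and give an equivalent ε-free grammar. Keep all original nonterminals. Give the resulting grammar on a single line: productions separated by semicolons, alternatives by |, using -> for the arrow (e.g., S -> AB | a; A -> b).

Nullable set: {E}.
S -> EU: E nullable, giving EU | U.
Drop E -> ε.
Unchanged (no nullable symbols): S -> a; E -> aF; E -> ii; F -> ba; F -> ii; U -> FbF; U -> ib.

S -> U | a | EU; E -> aF | ii; F -> ba | ii; U -> ib | FbF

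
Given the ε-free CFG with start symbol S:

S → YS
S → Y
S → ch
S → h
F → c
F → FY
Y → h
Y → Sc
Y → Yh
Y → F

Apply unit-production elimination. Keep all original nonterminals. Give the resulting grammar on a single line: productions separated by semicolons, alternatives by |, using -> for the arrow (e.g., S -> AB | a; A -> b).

S -> c | h | FY | Sc | YS | Yh | ch; F -> c | FY; Y -> c | h | FY | Sc | Yh

Unit productions: S->Y, Y->F.
Unit pairs (A ⇒* B via units): (S,F), (S,Y), (Y,F).
S: inherits non-unit rules of {F, S, Y} → FY | Sc | YS | Yh | c | ch | h.
F: inherits non-unit rules of {F} → FY | c.
Y: inherits non-unit rules of {F, Y} → FY | Sc | Yh | c | h.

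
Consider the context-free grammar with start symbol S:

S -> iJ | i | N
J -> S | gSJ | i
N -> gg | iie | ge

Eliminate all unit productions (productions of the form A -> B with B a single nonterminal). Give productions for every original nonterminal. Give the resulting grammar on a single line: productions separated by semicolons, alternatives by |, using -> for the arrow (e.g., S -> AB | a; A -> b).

S -> i | ge | gg | iJ | iie; J -> i | ge | gg | iJ | gSJ | iie; N -> ge | gg | iie

Unit productions: J->S, S->N.
Unit pairs (A ⇒* B via units): (J,N), (J,S), (S,N).
S: inherits non-unit rules of {N, S} → ge | gg | i | iJ | iie.
J: inherits non-unit rules of {J, N, S} → gSJ | ge | gg | i | iJ | iie.
N: inherits non-unit rules of {N} → ge | gg | iie.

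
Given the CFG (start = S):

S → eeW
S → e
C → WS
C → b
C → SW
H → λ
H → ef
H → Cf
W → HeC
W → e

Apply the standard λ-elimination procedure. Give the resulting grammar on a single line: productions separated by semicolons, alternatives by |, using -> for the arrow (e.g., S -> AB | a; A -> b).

S -> e | eeW; C -> b | SW | WS; H -> Cf | ef; W -> e | eC | HeC

Nullable set: {H}.
Drop H -> λ.
W -> HeC: H nullable, giving HeC | eC.
Unchanged (no nullable symbols): S -> e; S -> eeW; C -> SW; C -> WS; C -> b; H -> Cf; H -> ef; W -> e.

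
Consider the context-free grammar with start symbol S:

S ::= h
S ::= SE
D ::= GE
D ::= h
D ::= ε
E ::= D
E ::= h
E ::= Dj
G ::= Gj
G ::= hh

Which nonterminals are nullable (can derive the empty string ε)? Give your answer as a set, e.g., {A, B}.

{D, E}

Directly nullable (have an ε-rule): {D}.
E is nullable via E -> D (every symbol on the right is already known nullable).
Not nullable: G, S — each has a terminal in every rule's right-hand side or depends on a non-nullable symbol.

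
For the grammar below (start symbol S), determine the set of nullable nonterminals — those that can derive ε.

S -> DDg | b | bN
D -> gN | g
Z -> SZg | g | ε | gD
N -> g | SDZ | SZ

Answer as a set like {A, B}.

Directly nullable (have an ε-rule): {Z}.
Not nullable: D, N, S — each has a terminal in every rule's right-hand side or depends on a non-nullable symbol.

{Z}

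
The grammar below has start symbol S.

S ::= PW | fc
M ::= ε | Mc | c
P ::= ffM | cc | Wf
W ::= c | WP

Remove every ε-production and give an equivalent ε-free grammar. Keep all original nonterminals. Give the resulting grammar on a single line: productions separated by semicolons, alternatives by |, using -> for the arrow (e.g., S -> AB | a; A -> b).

Nullable set: {M}.
Drop M -> ε.
M -> Mc: M nullable, giving Mc | c.
P -> ffM: M nullable, giving ff | ffM.
Unchanged (no nullable symbols): S -> PW; S -> fc; M -> c; P -> Wf; P -> cc; W -> WP; W -> c.

S -> PW | fc; M -> c | Mc; P -> Wf | cc | ff | ffM; W -> c | WP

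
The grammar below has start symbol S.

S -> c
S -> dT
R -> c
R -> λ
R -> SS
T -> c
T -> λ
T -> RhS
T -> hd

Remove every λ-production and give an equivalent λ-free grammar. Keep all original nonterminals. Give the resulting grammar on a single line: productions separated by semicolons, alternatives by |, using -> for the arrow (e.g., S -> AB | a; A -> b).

S -> c | d | dT; R -> c | SS; T -> c | hS | hd | RhS

Nullable set: {R, T}.
S -> dT: T nullable, giving d | dT.
Drop R -> λ.
Drop T -> λ.
T -> RhS: R nullable, giving RhS | hS.
Unchanged (no nullable symbols): S -> c; R -> SS; R -> c; T -> c; T -> hd.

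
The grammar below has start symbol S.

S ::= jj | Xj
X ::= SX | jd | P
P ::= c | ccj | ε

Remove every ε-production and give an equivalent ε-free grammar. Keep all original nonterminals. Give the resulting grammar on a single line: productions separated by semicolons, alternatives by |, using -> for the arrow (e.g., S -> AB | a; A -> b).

S -> j | Xj | jj; P -> c | ccj; X -> P | S | SX | jd

Nullable set: {P, X}.
S -> Xj: X nullable, giving Xj | j.
Drop P -> ε.
X -> P: P nullable, giving P.
X -> SX: X nullable, giving S | SX.
Unchanged (no nullable symbols): S -> jj; P -> c; P -> ccj; X -> jd.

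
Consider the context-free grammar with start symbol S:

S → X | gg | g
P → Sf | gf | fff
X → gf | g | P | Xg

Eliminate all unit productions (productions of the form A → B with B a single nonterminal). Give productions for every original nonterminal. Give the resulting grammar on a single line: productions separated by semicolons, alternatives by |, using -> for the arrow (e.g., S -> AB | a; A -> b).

S -> g | Sf | Xg | gf | gg | fff; P -> Sf | gf | fff; X -> g | Sf | Xg | gf | fff

Unit productions: S->X, X->P.
Unit pairs (A ⇒* B via units): (S,P), (S,X), (X,P).
S: inherits non-unit rules of {P, S, X} → Sf | Xg | fff | g | gf | gg.
P: inherits non-unit rules of {P} → Sf | fff | gf.
X: inherits non-unit rules of {P, X} → Sf | Xg | fff | g | gf.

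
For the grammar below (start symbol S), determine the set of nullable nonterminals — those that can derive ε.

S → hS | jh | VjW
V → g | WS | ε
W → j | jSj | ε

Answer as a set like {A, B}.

Directly nullable (have an ε-rule): {V, W}.
Not nullable: S — each has a terminal in every rule's right-hand side or depends on a non-nullable symbol.

{V, W}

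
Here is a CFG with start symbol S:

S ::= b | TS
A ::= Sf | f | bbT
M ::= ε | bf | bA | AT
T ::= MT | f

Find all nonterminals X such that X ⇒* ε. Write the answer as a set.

Directly nullable (have an ε-rule): {M}.
Not nullable: A, S, T — each has a terminal in every rule's right-hand side or depends on a non-nullable symbol.

{M}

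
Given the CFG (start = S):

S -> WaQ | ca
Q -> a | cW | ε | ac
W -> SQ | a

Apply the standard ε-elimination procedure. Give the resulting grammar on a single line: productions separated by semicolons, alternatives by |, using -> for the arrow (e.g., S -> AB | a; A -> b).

S -> Wa | ca | WaQ; Q -> a | ac | cW; W -> S | a | SQ

Nullable set: {Q}.
S -> WaQ: Q nullable, giving Wa | WaQ.
Drop Q -> ε.
W -> SQ: Q nullable, giving S | SQ.
Unchanged (no nullable symbols): S -> ca; Q -> a; Q -> ac; Q -> cW; W -> a.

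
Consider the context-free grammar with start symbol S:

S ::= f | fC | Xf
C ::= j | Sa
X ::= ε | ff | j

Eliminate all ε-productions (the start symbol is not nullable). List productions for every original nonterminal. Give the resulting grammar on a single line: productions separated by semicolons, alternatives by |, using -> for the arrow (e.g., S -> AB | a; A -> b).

S -> f | Xf | fC; C -> j | Sa; X -> j | ff

Nullable set: {X}.
S -> Xf: X nullable, giving Xf | f.
Drop X -> ε.
Unchanged (no nullable symbols): S -> f; S -> fC; C -> Sa; C -> j; X -> ff; X -> j.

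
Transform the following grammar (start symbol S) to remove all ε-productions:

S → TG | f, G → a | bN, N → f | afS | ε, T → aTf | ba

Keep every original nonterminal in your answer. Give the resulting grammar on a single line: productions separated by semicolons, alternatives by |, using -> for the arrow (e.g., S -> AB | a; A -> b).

Nullable set: {N}.
G -> bN: N nullable, giving b | bN.
Drop N -> ε.
Unchanged (no nullable symbols): S -> TG; S -> f; G -> a; N -> afS; N -> f; T -> aTf; T -> ba.

S -> f | TG; G -> a | b | bN; N -> f | afS; T -> ba | aTf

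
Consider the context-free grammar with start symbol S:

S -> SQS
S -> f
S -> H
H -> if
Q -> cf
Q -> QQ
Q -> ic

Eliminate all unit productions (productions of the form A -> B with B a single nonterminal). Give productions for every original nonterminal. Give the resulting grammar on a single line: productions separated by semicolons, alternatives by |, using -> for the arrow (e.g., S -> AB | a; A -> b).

S -> f | if | SQS; H -> if; Q -> QQ | cf | ic

Unit productions: S->H.
Unit pairs (A ⇒* B via units): (S,H).
S: inherits non-unit rules of {H, S} → SQS | f | if.
H: inherits non-unit rules of {H} → if.
Q: inherits non-unit rules of {Q} → QQ | cf | ic.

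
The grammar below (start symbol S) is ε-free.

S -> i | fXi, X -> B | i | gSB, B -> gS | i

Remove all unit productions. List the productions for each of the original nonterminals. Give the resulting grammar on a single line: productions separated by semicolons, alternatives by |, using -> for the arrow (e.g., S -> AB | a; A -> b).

Unit productions: X->B.
Unit pairs (A ⇒* B via units): (X,B).
S: inherits non-unit rules of {S} → fXi | i.
B: inherits non-unit rules of {B} → gS | i.
X: inherits non-unit rules of {B, X} → gS | gSB | i.

S -> i | fXi; B -> i | gS; X -> i | gS | gSB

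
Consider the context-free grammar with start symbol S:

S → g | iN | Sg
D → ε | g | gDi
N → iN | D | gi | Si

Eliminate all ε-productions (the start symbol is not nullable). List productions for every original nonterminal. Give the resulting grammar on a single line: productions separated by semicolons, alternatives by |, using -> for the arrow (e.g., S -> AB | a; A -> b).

S -> g | i | Sg | iN; D -> g | gi | gDi; N -> D | i | Si | gi | iN

Nullable set: {D, N}.
S -> iN: N nullable, giving i | iN.
Drop D -> ε.
D -> gDi: D nullable, giving gDi | gi.
N -> D: D nullable, giving D.
N -> iN: N nullable, giving i | iN.
Unchanged (no nullable symbols): S -> Sg; S -> g; D -> g; N -> Si; N -> gi.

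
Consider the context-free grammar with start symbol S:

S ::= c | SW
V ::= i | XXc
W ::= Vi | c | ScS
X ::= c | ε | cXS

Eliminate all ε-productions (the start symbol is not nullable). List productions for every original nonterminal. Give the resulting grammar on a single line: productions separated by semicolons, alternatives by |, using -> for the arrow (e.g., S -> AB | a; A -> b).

Nullable set: {X}.
V -> XXc: X, X nullable, giving XXc | Xc | c.
Drop X -> ε.
X -> cXS: X nullable, giving cS | cXS.
Unchanged (no nullable symbols): S -> SW; S -> c; V -> i; W -> ScS; W -> Vi; W -> c; X -> c.

S -> c | SW; V -> c | i | Xc | XXc; W -> c | Vi | ScS; X -> c | cS | cXS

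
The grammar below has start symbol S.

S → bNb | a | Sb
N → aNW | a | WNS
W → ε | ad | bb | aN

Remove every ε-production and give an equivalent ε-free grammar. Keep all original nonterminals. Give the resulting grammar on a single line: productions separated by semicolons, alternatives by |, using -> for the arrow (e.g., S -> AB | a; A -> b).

S -> a | Sb | bNb; N -> a | NS | aN | WNS | aNW; W -> aN | ad | bb

Nullable set: {W}.
N -> WNS: W nullable, giving NS | WNS.
N -> aNW: W nullable, giving aN | aNW.
Drop W -> ε.
Unchanged (no nullable symbols): S -> Sb; S -> a; S -> bNb; N -> a; W -> aN; W -> ad; W -> bb.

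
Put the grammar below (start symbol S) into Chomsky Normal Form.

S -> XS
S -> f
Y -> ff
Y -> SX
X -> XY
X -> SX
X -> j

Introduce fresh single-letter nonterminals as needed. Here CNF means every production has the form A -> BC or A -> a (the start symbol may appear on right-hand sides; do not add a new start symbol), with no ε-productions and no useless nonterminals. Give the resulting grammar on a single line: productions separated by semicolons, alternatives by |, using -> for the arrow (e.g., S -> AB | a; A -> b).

No ε-productions.
No unit productions to eliminate.
TERM: introduce A -> f and substitute in every rule of length ≥2.

S -> f | XS; A -> f; X -> j | SX | XY; Y -> AA | SX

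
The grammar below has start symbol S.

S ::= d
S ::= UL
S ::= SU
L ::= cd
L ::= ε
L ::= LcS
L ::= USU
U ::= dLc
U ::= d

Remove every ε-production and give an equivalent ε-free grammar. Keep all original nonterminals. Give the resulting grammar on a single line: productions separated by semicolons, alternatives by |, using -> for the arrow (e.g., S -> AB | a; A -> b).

Nullable set: {L}.
S -> UL: L nullable, giving U | UL.
Drop L -> ε.
L -> LcS: L nullable, giving LcS | cS.
U -> dLc: L nullable, giving dLc | dc.
Unchanged (no nullable symbols): S -> SU; S -> d; L -> USU; L -> cd; U -> d.

S -> U | d | SU | UL; L -> cS | cd | LcS | USU; U -> d | dc | dLc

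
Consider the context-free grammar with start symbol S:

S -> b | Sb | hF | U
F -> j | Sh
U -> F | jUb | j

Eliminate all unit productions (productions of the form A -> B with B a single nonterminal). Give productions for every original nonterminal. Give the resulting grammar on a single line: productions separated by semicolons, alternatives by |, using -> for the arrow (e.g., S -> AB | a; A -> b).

S -> b | j | Sb | Sh | hF | jUb; F -> j | Sh; U -> j | Sh | jUb

Unit productions: S->U, U->F.
Unit pairs (A ⇒* B via units): (S,F), (S,U), (U,F).
S: inherits non-unit rules of {F, S, U} → Sb | Sh | b | hF | j | jUb.
F: inherits non-unit rules of {F} → Sh | j.
U: inherits non-unit rules of {F, U} → Sh | j | jUb.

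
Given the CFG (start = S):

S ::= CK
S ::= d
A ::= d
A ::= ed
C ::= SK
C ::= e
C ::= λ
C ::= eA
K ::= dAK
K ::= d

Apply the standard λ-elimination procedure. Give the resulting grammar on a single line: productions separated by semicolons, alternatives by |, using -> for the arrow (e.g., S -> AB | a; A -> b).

Nullable set: {C}.
S -> CK: C nullable, giving CK | K.
Drop C -> λ.
Unchanged (no nullable symbols): S -> d; A -> d; A -> ed; C -> SK; C -> e; C -> eA; K -> d; K -> dAK.

S -> K | d | CK; A -> d | ed; C -> e | SK | eA; K -> d | dAK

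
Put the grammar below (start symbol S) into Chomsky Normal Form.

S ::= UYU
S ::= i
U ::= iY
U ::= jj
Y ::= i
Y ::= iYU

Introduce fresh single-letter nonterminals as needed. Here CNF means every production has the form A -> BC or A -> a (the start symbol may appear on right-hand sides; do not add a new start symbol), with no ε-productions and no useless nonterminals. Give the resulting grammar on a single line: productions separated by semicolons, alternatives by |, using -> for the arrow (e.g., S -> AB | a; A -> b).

No ε-productions.
No unit productions to eliminate.
TERM: introduce A -> i, B -> j and substitute in every rule of length ≥2.
BIN: S -> UYU becomes S -> UC, C -> YU; Y -> AYU becomes Y -> AD, D -> YU.

S -> i | UC; A -> i; B -> j; C -> YU; D -> YU; U -> AY | BB; Y -> i | AD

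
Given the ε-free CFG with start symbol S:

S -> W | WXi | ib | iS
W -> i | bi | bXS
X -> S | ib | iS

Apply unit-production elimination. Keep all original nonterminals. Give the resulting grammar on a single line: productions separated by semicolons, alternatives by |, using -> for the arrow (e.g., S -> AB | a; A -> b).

S -> i | bi | iS | ib | WXi | bXS; W -> i | bi | bXS; X -> i | bi | iS | ib | WXi | bXS

Unit productions: S->W, X->S.
Unit pairs (A ⇒* B via units): (S,W), (X,S), (X,W).
S: inherits non-unit rules of {S, W} → WXi | bXS | bi | i | iS | ib.
W: inherits non-unit rules of {W} → bXS | bi | i.
X: inherits non-unit rules of {S, W, X} → WXi | bXS | bi | i | iS | ib.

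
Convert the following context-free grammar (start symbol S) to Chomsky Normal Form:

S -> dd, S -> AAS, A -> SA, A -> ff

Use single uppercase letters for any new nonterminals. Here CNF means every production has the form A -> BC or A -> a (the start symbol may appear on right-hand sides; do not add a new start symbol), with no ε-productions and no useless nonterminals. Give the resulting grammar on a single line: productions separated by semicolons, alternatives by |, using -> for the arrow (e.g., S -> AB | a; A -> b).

No ε-productions.
No unit productions to eliminate.
TERM: introduce C -> d, B -> f and substitute in every rule of length ≥2.
BIN: S -> AAS becomes S -> AD, D -> AS.

S -> AD | CC; A -> BB | SA; B -> f; C -> d; D -> AS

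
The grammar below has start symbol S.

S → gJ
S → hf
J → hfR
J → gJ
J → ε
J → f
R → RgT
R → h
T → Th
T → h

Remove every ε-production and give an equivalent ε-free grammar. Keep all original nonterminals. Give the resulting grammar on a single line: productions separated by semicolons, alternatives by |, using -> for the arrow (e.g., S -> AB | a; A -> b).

S -> g | gJ | hf; J -> f | g | gJ | hfR; R -> h | RgT; T -> h | Th

Nullable set: {J}.
S -> gJ: J nullable, giving g | gJ.
Drop J -> ε.
J -> gJ: J nullable, giving g | gJ.
Unchanged (no nullable symbols): S -> hf; J -> f; J -> hfR; R -> RgT; R -> h; T -> Th; T -> h.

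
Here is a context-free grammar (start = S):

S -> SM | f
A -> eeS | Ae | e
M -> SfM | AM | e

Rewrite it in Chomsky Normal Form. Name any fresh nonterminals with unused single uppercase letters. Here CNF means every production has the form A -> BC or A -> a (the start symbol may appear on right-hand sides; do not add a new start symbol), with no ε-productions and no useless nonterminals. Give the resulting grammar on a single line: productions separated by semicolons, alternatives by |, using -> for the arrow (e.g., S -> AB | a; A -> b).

S -> f | SM; A -> e | AB | BD; B -> e; C -> f; D -> BS; E -> CM; M -> e | AM | SE

No ε-productions.
No unit productions to eliminate.
TERM: introduce B -> e, C -> f and substitute in every rule of length ≥2.
BIN: A -> BBS becomes A -> BD, D -> BS; M -> SCM becomes M -> SE, E -> CM.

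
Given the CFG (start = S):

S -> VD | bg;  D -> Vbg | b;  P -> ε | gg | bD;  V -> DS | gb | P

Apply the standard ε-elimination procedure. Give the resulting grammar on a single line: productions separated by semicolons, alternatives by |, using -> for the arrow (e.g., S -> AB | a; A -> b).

Nullable set: {P, V}.
S -> VD: V nullable, giving D | VD.
D -> Vbg: V nullable, giving Vbg | bg.
Drop P -> ε.
V -> P: P nullable, giving P.
Unchanged (no nullable symbols): S -> bg; D -> b; P -> bD; P -> gg; V -> DS; V -> gb.

S -> D | VD | bg; D -> b | bg | Vbg; P -> bD | gg; V -> P | DS | gb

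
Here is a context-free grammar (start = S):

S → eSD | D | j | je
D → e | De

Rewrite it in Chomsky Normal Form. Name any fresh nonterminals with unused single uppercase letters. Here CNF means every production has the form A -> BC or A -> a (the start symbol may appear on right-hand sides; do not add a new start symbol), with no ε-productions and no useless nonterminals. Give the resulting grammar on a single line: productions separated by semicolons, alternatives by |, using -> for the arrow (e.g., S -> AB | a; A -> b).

No ε-productions.
After unit-elimination: S -> e | j | De | je | eSD; D -> e | De.
TERM: introduce A -> e, B -> j and substitute in every rule of length ≥2.
BIN: S -> ASD becomes S -> AC, C -> SD.

S -> e | j | AC | BA | DA; A -> e; B -> j; C -> SD; D -> e | DA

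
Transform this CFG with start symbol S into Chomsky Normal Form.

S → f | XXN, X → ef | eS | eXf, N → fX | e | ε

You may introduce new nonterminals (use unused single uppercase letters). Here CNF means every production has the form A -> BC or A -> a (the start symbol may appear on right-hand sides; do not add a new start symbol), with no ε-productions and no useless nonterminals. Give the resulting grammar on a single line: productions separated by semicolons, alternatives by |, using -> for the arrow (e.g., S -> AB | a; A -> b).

S -> f | XC | XX; A -> f; B -> e; C -> XN; D -> XA; N -> e | AX; X -> BA | BD | BS

Nullable: {N}; after ε-elimination: S -> f | XX | XXN; N -> e | fX; X -> eS | ef | eXf.
No unit productions to eliminate.
TERM: introduce B -> e, A -> f and substitute in every rule of length ≥2.
BIN: S -> XXN becomes S -> XC, C -> XN; X -> BXA becomes X -> BD, D -> XA.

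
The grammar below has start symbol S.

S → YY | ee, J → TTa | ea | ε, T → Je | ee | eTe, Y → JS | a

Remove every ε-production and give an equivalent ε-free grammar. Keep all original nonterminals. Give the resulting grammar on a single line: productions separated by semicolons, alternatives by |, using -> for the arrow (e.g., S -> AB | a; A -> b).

Nullable set: {J}.
Drop J -> ε.
T -> Je: J nullable, giving Je | e.
Y -> JS: J nullable, giving JS | S.
Unchanged (no nullable symbols): S -> YY; S -> ee; J -> TTa; J -> ea; T -> eTe; T -> ee; Y -> a.

S -> YY | ee; J -> ea | TTa; T -> e | Je | ee | eTe; Y -> S | a | JS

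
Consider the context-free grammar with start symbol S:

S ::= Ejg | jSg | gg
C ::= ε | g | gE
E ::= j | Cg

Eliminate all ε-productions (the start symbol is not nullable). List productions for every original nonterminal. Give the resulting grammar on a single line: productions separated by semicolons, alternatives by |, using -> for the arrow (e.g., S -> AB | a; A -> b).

S -> gg | Ejg | jSg; C -> g | gE; E -> g | j | Cg

Nullable set: {C}.
Drop C -> ε.
E -> Cg: C nullable, giving Cg | g.
Unchanged (no nullable symbols): S -> Ejg; S -> gg; S -> jSg; C -> g; C -> gE; E -> j.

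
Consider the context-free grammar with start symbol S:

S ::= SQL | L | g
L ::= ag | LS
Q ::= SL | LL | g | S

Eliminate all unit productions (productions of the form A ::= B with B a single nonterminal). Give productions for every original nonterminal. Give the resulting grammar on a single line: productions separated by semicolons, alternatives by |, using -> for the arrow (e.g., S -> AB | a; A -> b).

S -> g | LS | ag | SQL; L -> LS | ag; Q -> g | LL | LS | SL | ag | SQL

Unit productions: Q->S, S->L.
Unit pairs (A ⇒* B via units): (Q,L), (Q,S), (S,L).
S: inherits non-unit rules of {L, S} → LS | SQL | ag | g.
L: inherits non-unit rules of {L} → LS | ag.
Q: inherits non-unit rules of {L, Q, S} → LL | LS | SL | SQL | ag | g.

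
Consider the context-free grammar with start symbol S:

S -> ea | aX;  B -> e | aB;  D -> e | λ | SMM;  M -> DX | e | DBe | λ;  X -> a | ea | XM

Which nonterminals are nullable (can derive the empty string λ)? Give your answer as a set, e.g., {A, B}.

{D, M}

Directly nullable (have an ε-rule): {D, M}.
Not nullable: B, S, X — each has a terminal in every rule's right-hand side or depends on a non-nullable symbol.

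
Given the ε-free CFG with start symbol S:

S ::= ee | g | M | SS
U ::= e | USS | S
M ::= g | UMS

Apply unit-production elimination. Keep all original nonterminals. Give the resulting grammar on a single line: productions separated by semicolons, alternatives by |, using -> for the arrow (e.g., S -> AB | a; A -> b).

S -> g | SS | ee | UMS; M -> g | UMS; U -> e | g | SS | ee | UMS | USS

Unit productions: S->M, U->S.
Unit pairs (A ⇒* B via units): (S,M), (U,M), (U,S).
S: inherits non-unit rules of {M, S} → SS | UMS | ee | g.
M: inherits non-unit rules of {M} → UMS | g.
U: inherits non-unit rules of {M, S, U} → SS | UMS | USS | e | ee | g.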